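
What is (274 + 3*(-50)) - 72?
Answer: 52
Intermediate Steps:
(274 + 3*(-50)) - 72 = (274 - 150) - 72 = 124 - 72 = 52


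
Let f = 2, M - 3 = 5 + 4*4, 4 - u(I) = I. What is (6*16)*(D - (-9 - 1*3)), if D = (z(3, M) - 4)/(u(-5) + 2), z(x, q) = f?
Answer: 12480/11 ≈ 1134.5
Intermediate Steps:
u(I) = 4 - I
M = 24 (M = 3 + (5 + 4*4) = 3 + (5 + 16) = 3 + 21 = 24)
z(x, q) = 2
D = -2/11 (D = (2 - 4)/((4 - 1*(-5)) + 2) = -2/((4 + 5) + 2) = -2/(9 + 2) = -2/11 ≈ -0.18182)
(6*16)*(D - (-9 - 1*3)) = (6*16)*(-2/11 - (-9 - 1*3)) = 96*(-2/11 - (-9 - 3)) = 96*(-2/11 - 1*(-12)) = 96*(-2/11 + 12) = 96*(130/11) = 12480/11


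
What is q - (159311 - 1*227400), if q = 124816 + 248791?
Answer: 441696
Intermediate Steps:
q = 373607
q - (159311 - 1*227400) = 373607 - (159311 - 1*227400) = 373607 - (159311 - 227400) = 373607 - 1*(-68089) = 373607 + 68089 = 441696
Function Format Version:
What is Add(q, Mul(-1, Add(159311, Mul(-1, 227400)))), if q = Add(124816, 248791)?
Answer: 441696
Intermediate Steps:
q = 373607
Add(q, Mul(-1, Add(159311, Mul(-1, 227400)))) = Add(373607, Mul(-1, Add(159311, Mul(-1, 227400)))) = Add(373607, Mul(-1, Add(159311, -227400))) = Add(373607, Mul(-1, -68089)) = Add(373607, 68089) = 441696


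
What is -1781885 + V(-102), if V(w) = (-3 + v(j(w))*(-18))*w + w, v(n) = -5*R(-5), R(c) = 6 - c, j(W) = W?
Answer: -1882661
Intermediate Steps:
v(n) = -55 (v(n) = -5*(6 - 1*(-5)) = -5*(6 + 5) = -5*11 = -55)
V(w) = 988*w (V(w) = (-3 - 55*(-18))*w + w = (-3 + 990)*w + w = 987*w + w = 988*w)
-1781885 + V(-102) = -1781885 + 988*(-102) = -1781885 - 100776 = -1882661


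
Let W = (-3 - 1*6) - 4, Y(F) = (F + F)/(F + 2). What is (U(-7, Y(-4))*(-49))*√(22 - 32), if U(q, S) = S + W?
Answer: 441*I*√10 ≈ 1394.6*I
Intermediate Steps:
Y(F) = 2*F/(2 + F) (Y(F) = (2*F)/(2 + F) = 2*F/(2 + F))
W = -13 (W = (-3 - 6) - 4 = -9 - 4 = -13)
U(q, S) = -13 + S (U(q, S) = S - 13 = -13 + S)
(U(-7, Y(-4))*(-49))*√(22 - 32) = ((-13 + 2*(-4)/(2 - 4))*(-49))*√(22 - 32) = ((-13 + 2*(-4)/(-2))*(-49))*√(-10) = ((-13 + 2*(-4)*(-½))*(-49))*(I*√10) = ((-13 + 4)*(-49))*(I*√10) = (-9*(-49))*(I*√10) = 441*(I*√10) = 441*I*√10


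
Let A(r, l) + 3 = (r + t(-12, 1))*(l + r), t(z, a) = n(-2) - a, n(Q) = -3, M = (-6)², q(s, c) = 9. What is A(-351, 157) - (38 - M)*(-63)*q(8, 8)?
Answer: 70001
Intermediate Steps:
M = 36
t(z, a) = -3 - a
A(r, l) = -3 + (-4 + r)*(l + r) (A(r, l) = -3 + (r + (-3 - 1*1))*(l + r) = -3 + (r + (-3 - 1))*(l + r) = -3 + (r - 4)*(l + r) = -3 + (-4 + r)*(l + r))
A(-351, 157) - (38 - M)*(-63)*q(8, 8) = (-3 + (-351)² - 4*157 - 4*(-351) + 157*(-351)) - (38 - 1*36)*(-63)*9 = (-3 + 123201 - 628 + 1404 - 55107) - (38 - 36)*(-63)*9 = 68867 - 2*(-63)*9 = 68867 - (-126)*9 = 68867 - 1*(-1134) = 68867 + 1134 = 70001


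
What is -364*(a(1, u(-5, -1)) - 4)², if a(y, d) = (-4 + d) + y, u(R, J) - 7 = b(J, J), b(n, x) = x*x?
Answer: -364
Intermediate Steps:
b(n, x) = x²
u(R, J) = 7 + J²
a(y, d) = -4 + d + y
-364*(a(1, u(-5, -1)) - 4)² = -364*((-4 + (7 + (-1)²) + 1) - 4)² = -364*((-4 + (7 + 1) + 1) - 4)² = -364*((-4 + 8 + 1) - 4)² = -364*(5 - 4)² = -364*1² = -364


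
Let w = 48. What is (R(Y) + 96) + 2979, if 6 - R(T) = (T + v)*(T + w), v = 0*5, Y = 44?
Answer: -967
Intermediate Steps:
v = 0
R(T) = 6 - T*(48 + T) (R(T) = 6 - (T + 0)*(T + 48) = 6 - T*(48 + T))
(R(Y) + 96) + 2979 = ((6 - 1*44² - 48*44) + 96) + 2979 = ((6 - 1*1936 - 2112) + 96) + 2979 = ((6 - 1936 - 2112) + 96) + 2979 = (-4042 + 96) + 2979 = -3946 + 2979 = -967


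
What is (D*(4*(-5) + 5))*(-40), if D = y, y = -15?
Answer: -9000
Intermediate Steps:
D = -15
(D*(4*(-5) + 5))*(-40) = -15*(4*(-5) + 5)*(-40) = -15*(-20 + 5)*(-40) = -15*(-15)*(-40) = 225*(-40) = -9000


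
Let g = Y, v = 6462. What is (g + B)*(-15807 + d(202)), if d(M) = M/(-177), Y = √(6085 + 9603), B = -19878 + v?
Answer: 12512839352/59 - 5596082*√3922/177 ≈ 2.1010e+8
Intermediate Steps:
B = -13416 (B = -19878 + 6462 = -13416)
Y = 2*√3922 (Y = √15688 = 2*√3922 ≈ 125.25)
g = 2*√3922 ≈ 125.25
d(M) = -M/177 (d(M) = M*(-1/177) = -M/177)
(g + B)*(-15807 + d(202)) = (2*√3922 - 13416)*(-15807 - 1/177*202) = (-13416 + 2*√3922)*(-15807 - 202/177) = (-13416 + 2*√3922)*(-2798041/177) = 12512839352/59 - 5596082*√3922/177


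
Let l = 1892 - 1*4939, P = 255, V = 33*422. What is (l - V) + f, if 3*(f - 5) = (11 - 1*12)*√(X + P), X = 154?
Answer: -16968 - √409/3 ≈ -16975.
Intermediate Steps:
V = 13926
f = 5 - √409/3 (f = 5 + ((11 - 1*12)*√(154 + 255))/3 = 5 + ((11 - 12)*√409)/3 = 5 + (-√409)/3 = 5 - √409/3 ≈ -1.7412)
l = -3047 (l = 1892 - 4939 = -3047)
(l - V) + f = (-3047 - 1*13926) + (5 - √409/3) = (-3047 - 13926) + (5 - √409/3) = -16973 + (5 - √409/3) = -16968 - √409/3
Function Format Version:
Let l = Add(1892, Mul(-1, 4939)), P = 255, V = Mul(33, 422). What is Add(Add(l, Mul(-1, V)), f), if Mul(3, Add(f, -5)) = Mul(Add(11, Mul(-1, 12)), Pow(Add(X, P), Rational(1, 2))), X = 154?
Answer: Add(-16968, Mul(Rational(-1, 3), Pow(409, Rational(1, 2)))) ≈ -16975.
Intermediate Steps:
V = 13926
f = Add(5, Mul(Rational(-1, 3), Pow(409, Rational(1, 2)))) (f = Add(5, Mul(Rational(1, 3), Mul(Add(11, Mul(-1, 12)), Pow(Add(154, 255), Rational(1, 2))))) = Add(5, Mul(Rational(1, 3), Mul(Add(11, -12), Pow(409, Rational(1, 2))))) = Add(5, Mul(Rational(1, 3), Mul(-1, Pow(409, Rational(1, 2))))) = Add(5, Mul(Rational(-1, 3), Pow(409, Rational(1, 2)))) ≈ -1.7412)
l = -3047 (l = Add(1892, -4939) = -3047)
Add(Add(l, Mul(-1, V)), f) = Add(Add(-3047, Mul(-1, 13926)), Add(5, Mul(Rational(-1, 3), Pow(409, Rational(1, 2))))) = Add(Add(-3047, -13926), Add(5, Mul(Rational(-1, 3), Pow(409, Rational(1, 2))))) = Add(-16973, Add(5, Mul(Rational(-1, 3), Pow(409, Rational(1, 2))))) = Add(-16968, Mul(Rational(-1, 3), Pow(409, Rational(1, 2))))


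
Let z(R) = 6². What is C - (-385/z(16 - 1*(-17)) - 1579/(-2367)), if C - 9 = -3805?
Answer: -35845589/9468 ≈ -3786.0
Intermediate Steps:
C = -3796 (C = 9 - 3805 = -3796)
z(R) = 36
C - (-385/z(16 - 1*(-17)) - 1579/(-2367)) = -3796 - (-385/36 - 1579/(-2367)) = -3796 - (-385*1/36 - 1579*(-1/2367)) = -3796 - (-385/36 + 1579/2367) = -3796 - 1*(-94939/9468) = -3796 + 94939/9468 = -35845589/9468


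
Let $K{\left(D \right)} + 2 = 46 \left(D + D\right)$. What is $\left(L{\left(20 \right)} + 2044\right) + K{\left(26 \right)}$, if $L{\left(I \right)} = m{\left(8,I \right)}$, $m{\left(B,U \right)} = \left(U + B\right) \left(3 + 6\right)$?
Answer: $4686$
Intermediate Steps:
$m{\left(B,U \right)} = 9 B + 9 U$ ($m{\left(B,U \right)} = \left(B + U\right) 9 = 9 B + 9 U$)
$L{\left(I \right)} = 72 + 9 I$ ($L{\left(I \right)} = 9 \cdot 8 + 9 I = 72 + 9 I$)
$K{\left(D \right)} = -2 + 92 D$ ($K{\left(D \right)} = -2 + 46 \left(D + D\right) = -2 + 46 \cdot 2 D = -2 + 92 D$)
$\left(L{\left(20 \right)} + 2044\right) + K{\left(26 \right)} = \left(\left(72 + 9 \cdot 20\right) + 2044\right) + \left(-2 + 92 \cdot 26\right) = \left(\left(72 + 180\right) + 2044\right) + \left(-2 + 2392\right) = \left(252 + 2044\right) + 2390 = 2296 + 2390 = 4686$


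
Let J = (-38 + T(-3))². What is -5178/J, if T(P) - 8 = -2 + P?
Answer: -5178/1225 ≈ -4.2269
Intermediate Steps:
T(P) = 6 + P (T(P) = 8 + (-2 + P) = 6 + P)
J = 1225 (J = (-38 + (6 - 3))² = (-38 + 3)² = (-35)² = 1225)
-5178/J = -5178/1225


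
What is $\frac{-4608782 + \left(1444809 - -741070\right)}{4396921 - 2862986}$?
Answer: $- \frac{2422903}{1533935} \approx -1.5795$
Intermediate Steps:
$\frac{-4608782 + \left(1444809 - -741070\right)}{4396921 - 2862986} = \frac{-4608782 + \left(1444809 + 741070\right)}{1533935} = \left(-4608782 + 2185879\right) \frac{1}{1533935} = \left(-2422903\right) \frac{1}{1533935} = - \frac{2422903}{1533935}$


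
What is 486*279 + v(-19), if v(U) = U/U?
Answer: 135595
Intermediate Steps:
v(U) = 1
486*279 + v(-19) = 486*279 + 1 = 135594 + 1 = 135595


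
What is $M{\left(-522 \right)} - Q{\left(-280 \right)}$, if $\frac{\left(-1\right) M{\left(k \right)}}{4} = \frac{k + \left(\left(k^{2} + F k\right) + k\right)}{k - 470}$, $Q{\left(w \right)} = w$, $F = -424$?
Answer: $\frac{70276}{31} \approx 2267.0$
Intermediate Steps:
$M{\left(k \right)} = - \frac{4 \left(k^{2} - 422 k\right)}{-470 + k}$ ($M{\left(k \right)} = - 4 \frac{k + \left(\left(k^{2} - 424 k\right) + k\right)}{k - 470} = - 4 \frac{k + \left(k^{2} - 423 k\right)}{-470 + k} = - 4 \frac{k^{2} - 422 k}{-470 + k} = - \frac{4 \left(k^{2} - 422 k\right)}{-470 + k}$)
$M{\left(-522 \right)} - Q{\left(-280 \right)} = 4 \left(-522\right) \frac{1}{-470 - 522} \left(422 - -522\right) - -280 = 4 \left(-522\right) \frac{1}{-992} \left(422 + 522\right) + 280 = 4 \left(-522\right) \left(- \frac{1}{992}\right) 944 + 280 = \frac{61596}{31} + 280 = \frac{70276}{31}$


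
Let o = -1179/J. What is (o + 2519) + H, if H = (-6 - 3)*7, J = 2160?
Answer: 589309/240 ≈ 2455.5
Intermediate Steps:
o = -131/240 (o = -1179/2160 = -1179*1/2160 = -131/240 ≈ -0.54583)
H = -63 (H = -9*7 = -63)
(o + 2519) + H = (-131/240 + 2519) - 63 = 604429/240 - 63 = 589309/240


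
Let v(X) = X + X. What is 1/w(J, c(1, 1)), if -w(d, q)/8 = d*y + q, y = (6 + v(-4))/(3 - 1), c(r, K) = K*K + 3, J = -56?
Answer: -1/480 ≈ -0.0020833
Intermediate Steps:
v(X) = 2*X
c(r, K) = 3 + K**2 (c(r, K) = K**2 + 3 = 3 + K**2)
y = -1 (y = (6 + 2*(-4))/(3 - 1) = (6 - 8)/2 = -2*1/2 = -1)
w(d, q) = -8*q + 8*d (w(d, q) = -8*(d*(-1) + q) = -8*(-d + q) = -8*(q - d) = -8*q + 8*d)
1/w(J, c(1, 1)) = 1/(-8*(3 + 1**2) + 8*(-56)) = 1/(-8*(3 + 1) - 448) = 1/(-8*4 - 448) = 1/(-32 - 448) = 1/(-480) = -1/480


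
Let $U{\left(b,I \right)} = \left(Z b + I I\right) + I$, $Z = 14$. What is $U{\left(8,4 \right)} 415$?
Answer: $54780$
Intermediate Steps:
$U{\left(b,I \right)} = I + I^{2} + 14 b$ ($U{\left(b,I \right)} = \left(14 b + I I\right) + I = \left(14 b + I^{2}\right) + I = \left(I^{2} + 14 b\right) + I = I + I^{2} + 14 b$)
$U{\left(8,4 \right)} 415 = \left(4 + 4^{2} + 14 \cdot 8\right) 415 = \left(4 + 16 + 112\right) 415 = 132 \cdot 415 = 54780$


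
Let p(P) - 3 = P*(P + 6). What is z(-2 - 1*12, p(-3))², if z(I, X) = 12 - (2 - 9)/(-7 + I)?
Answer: 1225/9 ≈ 136.11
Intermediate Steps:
p(P) = 3 + P*(6 + P) (p(P) = 3 + P*(P + 6) = 3 + P*(6 + P))
z(I, X) = 12 + 7/(-7 + I) (z(I, X) = 12 - (-7)/(-7 + I) = 12 + 7/(-7 + I))
z(-2 - 1*12, p(-3))² = ((-77 + 12*(-2 - 1*12))/(-7 + (-2 - 1*12)))² = ((-77 + 12*(-2 - 12))/(-7 + (-2 - 12)))² = ((-77 + 12*(-14))/(-7 - 14))² = ((-77 - 168)/(-21))² = (-1/21*(-245))² = (35/3)² = 1225/9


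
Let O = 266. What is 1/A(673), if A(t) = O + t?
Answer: 1/939 ≈ 0.0010650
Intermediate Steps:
A(t) = 266 + t
1/A(673) = 1/(266 + 673) = 1/939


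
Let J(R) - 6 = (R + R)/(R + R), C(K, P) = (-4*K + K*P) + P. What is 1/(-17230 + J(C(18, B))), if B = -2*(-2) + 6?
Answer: -1/17223 ≈ -5.8062e-5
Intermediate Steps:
B = 10 (B = 4 + 6 = 10)
C(K, P) = P - 4*K + K*P
J(R) = 7 (J(R) = 6 + (R + R)/(R + R) = 6 + (2*R)/((2*R)) = 6 + (2*R)*(1/(2*R)) = 6 + 1 = 7)
1/(-17230 + J(C(18, B))) = 1/(-17230 + 7) = 1/(-17223) = -1/17223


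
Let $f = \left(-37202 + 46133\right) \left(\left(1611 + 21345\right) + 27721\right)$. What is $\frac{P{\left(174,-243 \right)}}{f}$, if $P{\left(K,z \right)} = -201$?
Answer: $- \frac{67}{150865429} \approx -4.441 \cdot 10^{-7}$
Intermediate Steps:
$f = 452596287$ ($f = 8931 \left(22956 + 27721\right) = 8931 \cdot 50677 = 452596287$)
$\frac{P{\left(174,-243 \right)}}{f} = - \frac{201}{452596287} = \left(-201\right) \frac{1}{452596287} = - \frac{67}{150865429}$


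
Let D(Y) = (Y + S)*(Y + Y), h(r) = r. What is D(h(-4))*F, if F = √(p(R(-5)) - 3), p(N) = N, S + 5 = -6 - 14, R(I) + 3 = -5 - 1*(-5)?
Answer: 232*I*√6 ≈ 568.28*I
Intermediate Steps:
R(I) = -3 (R(I) = -3 + (-5 - 1*(-5)) = -3 + (-5 + 5) = -3 + 0 = -3)
S = -25 (S = -5 + (-6 - 14) = -5 - 20 = -25)
D(Y) = 2*Y*(-25 + Y) (D(Y) = (Y - 25)*(Y + Y) = (-25 + Y)*(2*Y) = 2*Y*(-25 + Y))
F = I*√6 (F = √(-3 - 3) = √(-6) = I*√6 ≈ 2.4495*I)
D(h(-4))*F = (2*(-4)*(-25 - 4))*(I*√6) = (2*(-4)*(-29))*(I*√6) = 232*(I*√6) = 232*I*√6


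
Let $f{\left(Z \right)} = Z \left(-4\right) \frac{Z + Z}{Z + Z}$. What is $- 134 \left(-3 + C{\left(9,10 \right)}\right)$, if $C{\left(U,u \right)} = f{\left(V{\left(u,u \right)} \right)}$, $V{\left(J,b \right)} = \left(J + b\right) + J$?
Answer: $16482$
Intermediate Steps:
$V{\left(J,b \right)} = b + 2 J$
$f{\left(Z \right)} = - 4 Z$ ($f{\left(Z \right)} = - 4 Z \frac{2 Z}{2 Z} = - 4 Z 2 Z \frac{1}{2 Z} = - 4 Z 1 = - 4 Z$)
$C{\left(U,u \right)} = - 12 u$ ($C{\left(U,u \right)} = - 4 \left(u + 2 u\right) = - 4 \cdot 3 u = - 12 u$)
$- 134 \left(-3 + C{\left(9,10 \right)}\right) = - 134 \left(-3 - 120\right) = \left(-134\right) \left(-123\right) = 16482$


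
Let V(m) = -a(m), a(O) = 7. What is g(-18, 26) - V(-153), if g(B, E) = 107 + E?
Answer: 140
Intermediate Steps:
V(m) = -7 (V(m) = -1*7 = -7)
g(-18, 26) - V(-153) = (107 + 26) - 1*(-7) = 133 + 7 = 140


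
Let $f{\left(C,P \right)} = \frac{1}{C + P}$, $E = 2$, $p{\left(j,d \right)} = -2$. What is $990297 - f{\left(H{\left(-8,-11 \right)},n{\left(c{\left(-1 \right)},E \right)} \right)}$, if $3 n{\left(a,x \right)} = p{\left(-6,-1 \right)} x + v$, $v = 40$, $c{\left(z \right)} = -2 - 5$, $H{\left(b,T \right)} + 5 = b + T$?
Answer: $\frac{11883565}{12} \approx 9.903 \cdot 10^{5}$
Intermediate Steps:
$H{\left(b,T \right)} = -5 + T + b$ ($H{\left(b,T \right)} = -5 + \left(b + T\right) = -5 + \left(T + b\right) = -5 + T + b$)
$c{\left(z \right)} = -7$ ($c{\left(z \right)} = -2 - 5 = -7$)
$n{\left(a,x \right)} = \frac{40}{3} - \frac{2 x}{3}$ ($n{\left(a,x \right)} = \frac{- 2 x + 40}{3} = \frac{40 - 2 x}{3} = \frac{40}{3} - \frac{2 x}{3}$)
$990297 - f{\left(H{\left(-8,-11 \right)},n{\left(c{\left(-1 \right)},E \right)} \right)} = 990297 - \frac{1}{\left(-5 - 11 - 8\right) + \left(\frac{40}{3} - \frac{4}{3}\right)} = 990297 - \frac{1}{-24 + \left(\frac{40}{3} - \frac{4}{3}\right)} = 990297 - \frac{1}{-24 + 12} = 990297 - \frac{1}{-12} = 990297 - - \frac{1}{12} = 990297 + \frac{1}{12} = \frac{11883565}{12}$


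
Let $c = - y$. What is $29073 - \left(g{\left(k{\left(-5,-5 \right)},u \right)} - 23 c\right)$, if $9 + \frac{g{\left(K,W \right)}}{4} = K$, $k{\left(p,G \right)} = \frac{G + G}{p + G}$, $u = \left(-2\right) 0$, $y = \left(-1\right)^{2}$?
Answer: $29082$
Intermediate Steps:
$y = 1$
$u = 0$
$c = -1$ ($c = \left(-1\right) 1 = -1$)
$k{\left(p,G \right)} = \frac{2 G}{G + p}$
$g{\left(K,W \right)} = -36 + 4 K$
$29073 - \left(g{\left(k{\left(-5,-5 \right)},u \right)} - 23 c\right) = 29073 - \left(\left(-36 + 4 \cdot 2 \left(-5\right) \frac{1}{-5 - 5}\right) - -23\right) = 29073 - \left(\left(-36 + 4 \cdot 2 \left(-5\right) \frac{1}{-10}\right) + 23\right) = 29073 - \left(\left(-36 + 4 \cdot 2 \left(-5\right) \left(- \frac{1}{10}\right)\right) + 23\right) = 29073 - \left(\left(-36 + 4 \cdot 1\right) + 23\right) = 29073 - \left(\left(-36 + 4\right) + 23\right) = 29073 - \left(-32 + 23\right) = 29073 - -9 = 29073 + 9 = 29082$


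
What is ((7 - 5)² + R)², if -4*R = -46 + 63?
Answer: 1/16 ≈ 0.062500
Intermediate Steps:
R = -17/4 (R = -(-46 + 63)/4 = -¼*17 = -17/4 ≈ -4.2500)
((7 - 5)² + R)² = ((7 - 5)² - 17/4)² = (2² - 17/4)² = (4 - 17/4)² = (-¼)² = 1/16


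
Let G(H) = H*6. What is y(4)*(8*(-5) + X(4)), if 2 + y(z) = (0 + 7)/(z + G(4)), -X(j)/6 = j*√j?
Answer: 154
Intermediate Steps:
G(H) = 6*H
X(j) = -6*j^(3/2) (X(j) = -6*j*√j = -6*j^(3/2))
y(z) = -2 + 7/(24 + z) (y(z) = -2 + (0 + 7)/(z + 6*4) = -2 + 7/(z + 24) = -2 + 7/(24 + z))
y(4)*(8*(-5) + X(4)) = ((-41 - 2*4)/(24 + 4))*(8*(-5) - 6*4^(3/2)) = ((-41 - 8)/28)*(-40 - 6*8) = ((1/28)*(-49))*(-40 - 48) = -7/4*(-88) = 154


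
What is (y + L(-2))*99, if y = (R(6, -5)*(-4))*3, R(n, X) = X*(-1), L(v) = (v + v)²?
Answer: -4356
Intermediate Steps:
L(v) = 4*v² (L(v) = (2*v)² = 4*v²)
R(n, X) = -X
y = -60 (y = (-1*(-5)*(-4))*3 = (5*(-4))*3 = -20*3 = -60)
(y + L(-2))*99 = (-60 + 4*(-2)²)*99 = (-60 + 4*4)*99 = (-60 + 16)*99 = -44*99 = -4356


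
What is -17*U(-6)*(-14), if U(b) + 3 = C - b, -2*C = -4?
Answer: 1190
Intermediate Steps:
C = 2 (C = -½*(-4) = 2)
U(b) = -1 - b (U(b) = -3 + (2 - b) = -1 - b)
-17*U(-6)*(-14) = -17*(-1 - 1*(-6))*(-14) = -17*(-1 + 6)*(-14) = -17*5*(-14) = -85*(-14) = 1190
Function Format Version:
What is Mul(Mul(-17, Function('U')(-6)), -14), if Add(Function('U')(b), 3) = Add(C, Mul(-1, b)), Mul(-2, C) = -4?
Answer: 1190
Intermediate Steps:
C = 2 (C = Mul(Rational(-1, 2), -4) = 2)
Function('U')(b) = Add(-1, Mul(-1, b)) (Function('U')(b) = Add(-3, Add(2, Mul(-1, b))) = Add(-1, Mul(-1, b)))
Mul(Mul(-17, Function('U')(-6)), -14) = Mul(Mul(-17, Add(-1, Mul(-1, -6))), -14) = Mul(Mul(-17, Add(-1, 6)), -14) = Mul(Mul(-17, 5), -14) = Mul(-85, -14) = 1190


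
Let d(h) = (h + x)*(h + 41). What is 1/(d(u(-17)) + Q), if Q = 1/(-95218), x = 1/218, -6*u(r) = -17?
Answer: 93408858/11619641995 ≈ 0.0080389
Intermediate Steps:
u(r) = 17/6 (u(r) = -⅙*(-17) = 17/6)
x = 1/218 ≈ 0.0045872
d(h) = (41 + h)*(1/218 + h) (d(h) = (h + 1/218)*(h + 41) = (1/218 + h)*(41 + h) = (41 + h)*(1/218 + h))
Q = -1/95218 ≈ -1.0502e-5
1/(d(u(-17)) + Q) = 1/((41/218 + (17/6)² + (8939/218)*(17/6)) - 1/95218) = 1/((41/218 + 289/36 + 151963/1308) - 1/95218) = 1/(122032/981 - 1/95218) = 1/(11619641995/93408858) = 93408858/11619641995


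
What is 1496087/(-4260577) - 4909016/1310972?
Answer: -5719142207199/1396374287711 ≈ -4.0957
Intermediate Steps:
1496087/(-4260577) - 4909016/1310972 = 1496087*(-1/4260577) - 4909016*1/1310972 = -1496087/4260577 - 1227254/327743 = -5719142207199/1396374287711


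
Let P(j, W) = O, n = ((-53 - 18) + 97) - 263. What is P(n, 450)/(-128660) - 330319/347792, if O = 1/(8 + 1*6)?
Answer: -74373017919/78307107760 ≈ -0.94976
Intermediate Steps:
n = -237 (n = (-71 + 97) - 263 = 26 - 263 = -237)
O = 1/14 (O = 1/(8 + 6) = 1/14 ≈ 0.071429)
P(j, W) = 1/14
P(n, 450)/(-128660) - 330319/347792 = (1/14)/(-128660) - 330319/347792 = (1/14)*(-1/128660) - 330319*1/347792 = -1/1801240 - 330319/347792 = -74373017919/78307107760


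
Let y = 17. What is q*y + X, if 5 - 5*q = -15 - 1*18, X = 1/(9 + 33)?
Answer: 27137/210 ≈ 129.22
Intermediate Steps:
X = 1/42 ≈ 0.023810
q = 38/5 (q = 1 - (-15 - 1*18)/5 = 1 - (-15 - 18)/5 = 1 - ⅕*(-33) = 1 + 33/5 = 38/5 ≈ 7.6000)
q*y + X = (38/5)*17 + 1/42 = 646/5 + 1/42 = 27137/210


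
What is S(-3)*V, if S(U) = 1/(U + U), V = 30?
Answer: -5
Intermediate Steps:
S(U) = 1/(2*U)
S(-3)*V = ((½)/(-3))*30 = ((½)*(-⅓))*30 = -⅙*30 = -5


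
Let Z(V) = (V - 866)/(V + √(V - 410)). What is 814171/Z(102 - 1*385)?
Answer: 230410393/1149 - 814171*I*√77/383 ≈ 2.0053e+5 - 18654.0*I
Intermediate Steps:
Z(V) = (-866 + V)/(V + √(-410 + V))
814171/Z(102 - 1*385) = 814171/(((-866 + (102 - 1*385))/((102 - 1*385) + √(-410 + (102 - 1*385))))) = 814171/(((-866 + (102 - 385))/((102 - 385) + √(-410 + (102 - 385))))) = 814171/(((-866 - 283)/(-283 + √(-410 - 283)))) = 814171/((-1149/(-283 + √(-693)))) = 814171/((-1149/(-283 + 3*I*√77))) = 814171*(283/1149 - I*√77/383) = 230410393/1149 - 814171*I*√77/383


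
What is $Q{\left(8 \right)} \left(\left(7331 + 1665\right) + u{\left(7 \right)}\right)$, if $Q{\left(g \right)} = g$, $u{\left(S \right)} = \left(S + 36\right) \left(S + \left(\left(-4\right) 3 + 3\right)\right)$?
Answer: $71280$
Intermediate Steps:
$u{\left(S \right)} = \left(-9 + S\right) \left(36 + S\right)$ ($u{\left(S \right)} = \left(36 + S\right) \left(S + \left(-12 + 3\right)\right) = \left(36 + S\right) \left(S - 9\right) = \left(36 + S\right) \left(-9 + S\right) = \left(-9 + S\right) \left(36 + S\right)$)
$Q{\left(8 \right)} \left(\left(7331 + 1665\right) + u{\left(7 \right)}\right) = 8 \left(\left(7331 + 1665\right) + \left(-324 + 7^{2} + 27 \cdot 7\right)\right) = 8 \left(8996 + \left(-324 + 49 + 189\right)\right) = 8 \left(8996 - 86\right) = 8 \cdot 8910 = 71280$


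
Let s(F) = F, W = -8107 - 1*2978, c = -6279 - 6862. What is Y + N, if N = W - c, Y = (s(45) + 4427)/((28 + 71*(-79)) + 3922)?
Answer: 3406432/1659 ≈ 2053.3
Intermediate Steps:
c = -13141
W = -11085 (W = -8107 - 2978 = -11085)
Y = -4472/1659 (Y = (45 + 4427)/((28 + 71*(-79)) + 3922) = 4472/((28 - 5609) + 3922) = 4472/(-5581 + 3922) = 4472/(-1659) = 4472*(-1/1659) = -4472/1659 ≈ -2.6956)
N = 2056 (N = -11085 - 1*(-13141) = -11085 + 13141 = 2056)
Y + N = -4472/1659 + 2056 = 3406432/1659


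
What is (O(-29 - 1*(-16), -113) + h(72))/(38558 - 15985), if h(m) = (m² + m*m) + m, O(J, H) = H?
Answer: 10327/22573 ≈ 0.45749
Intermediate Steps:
h(m) = m + 2*m² (h(m) = (m² + m²) + m = 2*m² + m = m + 2*m²)
(O(-29 - 1*(-16), -113) + h(72))/(38558 - 15985) = (-113 + 72*(1 + 2*72))/(38558 - 15985) = (-113 + 72*(1 + 144))/22573 = (-113 + 72*145)*(1/22573) = (-113 + 10440)*(1/22573) = 10327*(1/22573) = 10327/22573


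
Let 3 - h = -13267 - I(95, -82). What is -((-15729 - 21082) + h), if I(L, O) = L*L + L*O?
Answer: 22306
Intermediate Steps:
I(L, O) = L² + L*O
h = 14505 (h = 3 - (-13267 - 95*(95 - 82)) = 3 - (-13267 - 95*13) = 3 - (-13267 - 1*1235) = 3 - (-13267 - 1235) = 3 - 1*(-14502) = 3 + 14502 = 14505)
-((-15729 - 21082) + h) = -((-15729 - 21082) + 14505) = -(-36811 + 14505) = -1*(-22306) = 22306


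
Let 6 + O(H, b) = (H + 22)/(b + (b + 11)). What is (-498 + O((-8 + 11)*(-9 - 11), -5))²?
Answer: 293764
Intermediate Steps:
O(H, b) = -6 + (22 + H)/(11 + 2*b) (O(H, b) = -6 + (H + 22)/(b + (b + 11)) = -6 + (22 + H)/(b + (11 + b)) = -6 + (22 + H)/(11 + 2*b))
(-498 + O((-8 + 11)*(-9 - 11), -5))² = (-498 + (-44 + (-8 + 11)*(-9 - 11) - 12*(-5))/(11 + 2*(-5)))² = (-498 + (-44 + 3*(-20) + 60)/(11 - 10))² = (-498 + (-44 - 60 + 60)/1)² = (-498 + 1*(-44))² = (-498 - 44)² = (-542)² = 293764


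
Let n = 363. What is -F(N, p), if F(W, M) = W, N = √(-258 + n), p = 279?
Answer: -√105 ≈ -10.247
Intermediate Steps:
N = √105 (N = √(-258 + 363) = √105 ≈ 10.247)
-F(N, p) = -√105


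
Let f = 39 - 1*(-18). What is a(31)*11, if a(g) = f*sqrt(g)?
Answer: 627*sqrt(31) ≈ 3491.0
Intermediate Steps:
f = 57 (f = 39 + 18 = 57)
a(g) = 57*sqrt(g)
a(31)*11 = (57*sqrt(31))*11 = 627*sqrt(31)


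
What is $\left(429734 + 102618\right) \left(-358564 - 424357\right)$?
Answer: $-416789560192$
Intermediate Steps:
$\left(429734 + 102618\right) \left(-358564 - 424357\right) = 532352 \left(-782921\right) = -416789560192$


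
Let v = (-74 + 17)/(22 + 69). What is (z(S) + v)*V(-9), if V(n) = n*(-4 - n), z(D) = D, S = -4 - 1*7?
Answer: 47610/91 ≈ 523.19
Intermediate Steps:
S = -11 (S = -4 - 7 = -11)
v = -57/91 ≈ -0.62637
(z(S) + v)*V(-9) = (-11 - 57/91)*(-1*(-9)*(4 - 9)) = -(-1058)*(-9)*(-5)/91 = -1058/91*(-45) = 47610/91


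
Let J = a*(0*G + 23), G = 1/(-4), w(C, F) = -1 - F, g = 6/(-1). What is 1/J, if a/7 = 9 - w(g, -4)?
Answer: 1/966 ≈ 0.0010352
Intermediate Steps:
g = -6 (g = 6*(-1) = -6)
G = -¼ (G = 1*(-¼) = -¼ ≈ -0.25000)
a = 42 (a = 7*(9 - (-1 - 1*(-4))) = 7*(9 - (-1 + 4)) = 7*(9 - 1*3) = 7*(9 - 3) = 7*6 = 42)
J = 966 (J = 42*(0*(-¼) + 23) = 42*(0 + 23) = 42*23 = 966)
1/J = 1/966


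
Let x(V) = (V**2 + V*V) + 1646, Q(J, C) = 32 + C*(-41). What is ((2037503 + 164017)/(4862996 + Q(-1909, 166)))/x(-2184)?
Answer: 550380/11583738157369 ≈ 4.7513e-8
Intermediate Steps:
Q(J, C) = 32 - 41*C
x(V) = 1646 + 2*V**2 (x(V) = (V**2 + V**2) + 1646 = 2*V**2 + 1646 = 1646 + 2*V**2)
((2037503 + 164017)/(4862996 + Q(-1909, 166)))/x(-2184) = ((2037503 + 164017)/(4862996 + (32 - 41*166)))/(1646 + 2*(-2184)**2) = (2201520/(4862996 + (32 - 6806)))/(1646 + 2*4769856) = (2201520/(4862996 - 6774))/(1646 + 9539712) = (2201520/4856222)/9541358 = (2201520*(1/4856222))*(1/9541358) = (1100760/2428111)*(1/9541358) = 550380/11583738157369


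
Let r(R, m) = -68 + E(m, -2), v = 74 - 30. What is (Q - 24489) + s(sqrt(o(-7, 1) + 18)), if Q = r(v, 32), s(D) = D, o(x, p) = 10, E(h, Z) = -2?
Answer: -24559 + 2*sqrt(7) ≈ -24554.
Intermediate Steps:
v = 44
r(R, m) = -70 (r(R, m) = -68 - 2 = -70)
Q = -70
(Q - 24489) + s(sqrt(o(-7, 1) + 18)) = (-70 - 24489) + sqrt(10 + 18) = -24559 + sqrt(28) = -24559 + 2*sqrt(7)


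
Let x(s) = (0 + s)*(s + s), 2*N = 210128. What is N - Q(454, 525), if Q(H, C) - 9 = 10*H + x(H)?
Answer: -311717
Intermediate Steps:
N = 105064 (N = (1/2)*210128 = 105064)
x(s) = 2*s**2 (x(s) = s*(2*s) = 2*s**2)
Q(H, C) = 9 + 2*H**2 + 10*H (Q(H, C) = 9 + (10*H + 2*H**2) = 9 + (2*H**2 + 10*H) = 9 + 2*H**2 + 10*H)
N - Q(454, 525) = 105064 - (9 + 2*454**2 + 10*454) = 105064 - (9 + 2*206116 + 4540) = 105064 - (9 + 412232 + 4540) = 105064 - 1*416781 = 105064 - 416781 = -311717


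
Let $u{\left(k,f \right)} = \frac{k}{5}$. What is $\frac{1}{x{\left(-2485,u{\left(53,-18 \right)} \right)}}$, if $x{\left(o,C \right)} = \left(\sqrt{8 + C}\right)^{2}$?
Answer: $\frac{5}{93} \approx 0.053763$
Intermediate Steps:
$u{\left(k,f \right)} = \frac{k}{5}$ ($u{\left(k,f \right)} = k \frac{1}{5} = \frac{k}{5}$)
$x{\left(o,C \right)} = 8 + C$
$\frac{1}{x{\left(-2485,u{\left(53,-18 \right)} \right)}} = \frac{1}{8 + \frac{1}{5} \cdot 53} = \frac{1}{8 + \frac{53}{5}} = \frac{1}{\frac{93}{5}} = \frac{5}{93}$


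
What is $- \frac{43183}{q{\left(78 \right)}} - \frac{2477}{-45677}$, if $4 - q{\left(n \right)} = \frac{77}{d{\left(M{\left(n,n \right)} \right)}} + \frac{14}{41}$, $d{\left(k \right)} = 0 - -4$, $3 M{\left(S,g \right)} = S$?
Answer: $\frac{323491395813}{116796089} \approx 2769.7$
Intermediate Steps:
$M{\left(S,g \right)} = \frac{S}{3}$
$d{\left(k \right)} = 4$ ($d{\left(k \right)} = 0 + 4 = 4$)
$q{\left(n \right)} = - \frac{2557}{164}$ ($q{\left(n \right)} = 4 - \left(\frac{77}{4} + \frac{14}{41}\right) = 4 - \frac{3213}{164} = - \frac{2557}{164}$)
$- \frac{43183}{q{\left(78 \right)}} - \frac{2477}{-45677} = - \frac{43183}{- \frac{2557}{164}} - \frac{2477}{-45677} = \left(-43183\right) \left(- \frac{164}{2557}\right) - - \frac{2477}{45677} = \frac{7082012}{2557} + \frac{2477}{45677} = \frac{323491395813}{116796089}$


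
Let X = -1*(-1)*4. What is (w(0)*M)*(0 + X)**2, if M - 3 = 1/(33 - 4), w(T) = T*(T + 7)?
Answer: 0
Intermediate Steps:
X = 4 (X = 1*4 = 4)
w(T) = T*(7 + T)
M = 88/29 (M = 3 + 1/(33 - 4) = 3 + 1/29 = 88/29 ≈ 3.0345)
(w(0)*M)*(0 + X)**2 = ((0*(7 + 0))*(88/29))*(0 + 4)**2 = ((0*7)*(88/29))*4**2 = (0*(88/29))*16 = 0*16 = 0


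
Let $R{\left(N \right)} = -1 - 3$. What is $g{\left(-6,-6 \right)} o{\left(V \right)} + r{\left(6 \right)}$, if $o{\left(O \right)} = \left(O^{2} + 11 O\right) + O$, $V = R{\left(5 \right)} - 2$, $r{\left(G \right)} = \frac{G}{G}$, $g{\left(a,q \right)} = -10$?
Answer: $361$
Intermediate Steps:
$R{\left(N \right)} = -4$
$r{\left(G \right)} = 1$
$V = -6$ ($V = -4 - 2 = -6$)
$o{\left(O \right)} = O^{2} + 12 O$
$g{\left(-6,-6 \right)} o{\left(V \right)} + r{\left(6 \right)} = - 10 \left(- 6 \left(12 - 6\right)\right) + 1 = - 10 \left(\left(-6\right) 6\right) + 1 = \left(-10\right) \left(-36\right) + 1 = 360 + 1 = 361$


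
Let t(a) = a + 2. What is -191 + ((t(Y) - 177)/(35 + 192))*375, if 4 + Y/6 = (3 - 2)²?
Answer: -115732/227 ≈ -509.83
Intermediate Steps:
Y = -18 (Y = -24 + 6*(3 - 2)² = -24 + 6*1² = -24 + 6*1 = -24 + 6 = -18)
t(a) = 2 + a
-191 + ((t(Y) - 177)/(35 + 192))*375 = -191 + (((2 - 18) - 177)/(35 + 192))*375 = -191 + ((-16 - 177)/227)*375 = -191 - 193*1/227*375 = -191 - 193/227*375 = -191 - 72375/227 = -115732/227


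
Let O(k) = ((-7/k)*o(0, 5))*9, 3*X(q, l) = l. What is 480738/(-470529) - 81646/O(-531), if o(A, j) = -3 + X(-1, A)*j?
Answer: 251842415312/1097901 ≈ 2.2939e+5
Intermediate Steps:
X(q, l) = l/3
o(A, j) = -3 + A*j/3 (o(A, j) = -3 + (A/3)*j = -3 + A*j/3)
O(k) = 189/k (O(k) = ((-7/k)*(-3 + (⅓)*0*5))*9 = ((-7/k)*(-3 + 0))*9 = (-7/k*(-3))*9 = (21/k)*9 = 189/k)
480738/(-470529) - 81646/O(-531) = 480738/(-470529) - 81646/(189/(-531)) = 480738*(-1/470529) - 81646/(189*(-1/531)) = -160246/156843 - 81646/(-21/59) = -160246/156843 - 81646*(-59/21) = -160246/156843 + 4817114/21 = 251842415312/1097901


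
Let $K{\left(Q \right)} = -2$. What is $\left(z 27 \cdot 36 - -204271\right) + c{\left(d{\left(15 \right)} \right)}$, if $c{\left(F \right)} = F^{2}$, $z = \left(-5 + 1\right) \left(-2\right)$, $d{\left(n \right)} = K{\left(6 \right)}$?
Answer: $212051$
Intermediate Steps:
$d{\left(n \right)} = -2$
$z = 8$ ($z = \left(-4\right) \left(-2\right) = 8$)
$\left(z 27 \cdot 36 - -204271\right) + c{\left(d{\left(15 \right)} \right)} = \left(8 \cdot 27 \cdot 36 - -204271\right) + \left(-2\right)^{2} = \left(216 \cdot 36 + 204271\right) + 4 = \left(7776 + 204271\right) + 4 = 212047 + 4 = 212051$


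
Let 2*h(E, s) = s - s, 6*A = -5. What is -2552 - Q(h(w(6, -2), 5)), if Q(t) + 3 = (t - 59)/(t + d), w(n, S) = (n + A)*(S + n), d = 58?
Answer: -147783/58 ≈ -2548.0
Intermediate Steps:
A = -5/6 (A = (1/6)*(-5) = -5/6 ≈ -0.83333)
w(n, S) = (-5/6 + n)*(S + n) (w(n, S) = (n - 5/6)*(S + n) = (-5/6 + n)*(S + n))
h(E, s) = 0 (h(E, s) = (s - s)/2 = (1/2)*0 = 0)
Q(t) = -3 + (-59 + t)/(58 + t) (Q(t) = -3 + (t - 59)/(t + 58) = -3 + (-59 + t)/(58 + t))
-2552 - Q(h(w(6, -2), 5)) = -2552 - (-233 - 2*0)/(58 + 0) = -2552 - (-233 + 0)/58 = -2552 - (-233)/58 = -2552 - 1*(-233/58) = -2552 + 233/58 = -147783/58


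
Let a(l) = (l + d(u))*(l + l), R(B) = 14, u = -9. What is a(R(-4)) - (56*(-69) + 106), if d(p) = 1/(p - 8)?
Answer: 70522/17 ≈ 4148.4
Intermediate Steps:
d(p) = 1/(-8 + p)
a(l) = 2*l*(-1/17 + l) (a(l) = (l + 1/(-8 - 9))*(l + l) = (l + 1/(-17))*(2*l) = (l - 1/17)*(2*l) = (-1/17 + l)*(2*l) = 2*l*(-1/17 + l))
a(R(-4)) - (56*(-69) + 106) = (2/17)*14*(-1 + 17*14) - (56*(-69) + 106) = (2/17)*14*(-1 + 238) - (-3864 + 106) = (2/17)*14*237 - 1*(-3758) = 6636/17 + 3758 = 70522/17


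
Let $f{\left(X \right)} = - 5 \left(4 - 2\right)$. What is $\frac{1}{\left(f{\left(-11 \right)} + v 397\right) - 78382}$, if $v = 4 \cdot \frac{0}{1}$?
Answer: $- \frac{1}{78392} \approx -1.2756 \cdot 10^{-5}$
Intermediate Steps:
$v = 0$ ($v = 4 \cdot 0 \cdot 1 = 4 \cdot 0 = 0$)
$f{\left(X \right)} = -10$ ($f{\left(X \right)} = \left(-5\right) 2 = -10$)
$\frac{1}{\left(f{\left(-11 \right)} + v 397\right) - 78382} = \frac{1}{\left(-10 + 0 \cdot 397\right) - 78382} = \frac{1}{\left(-10 + 0\right) - 78382} = \frac{1}{-10 - 78382} = \frac{1}{-78392} = - \frac{1}{78392}$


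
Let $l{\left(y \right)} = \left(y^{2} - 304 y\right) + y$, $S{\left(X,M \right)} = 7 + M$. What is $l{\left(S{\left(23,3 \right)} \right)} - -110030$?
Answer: $107100$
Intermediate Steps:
$l{\left(y \right)} = y^{2} - 303 y$
$l{\left(S{\left(23,3 \right)} \right)} - -110030 = \left(7 + 3\right) \left(-303 + \left(7 + 3\right)\right) - -110030 = 10 \left(-303 + 10\right) + 110030 = 10 \left(-293\right) + 110030 = -2930 + 110030 = 107100$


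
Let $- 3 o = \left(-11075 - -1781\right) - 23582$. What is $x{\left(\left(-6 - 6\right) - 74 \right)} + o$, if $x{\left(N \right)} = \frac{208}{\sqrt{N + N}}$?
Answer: $\frac{32876}{3} - \frac{104 i \sqrt{43}}{43} \approx 10959.0 - 15.86 i$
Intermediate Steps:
$o = \frac{32876}{3}$ ($o = - \frac{\left(-11075 - -1781\right) - 23582}{3} = - \frac{\left(-11075 + 1781\right) - 23582}{3} = - \frac{-9294 - 23582}{3} = \left(- \frac{1}{3}\right) \left(-32876\right) = \frac{32876}{3} \approx 10959.0$)
$x{\left(N \right)} = \frac{104 \sqrt{2}}{\sqrt{N}}$ ($x{\left(N \right)} = \frac{208}{\sqrt{2 N}} = \frac{208}{\sqrt{2} \sqrt{N}} = 208 \frac{\sqrt{2}}{2 \sqrt{N}} = \frac{104 \sqrt{2}}{\sqrt{N}}$)
$x{\left(\left(-6 - 6\right) - 74 \right)} + o = \frac{104 \sqrt{2}}{\sqrt{\left(-6 - 6\right) - 74}} + \frac{32876}{3} = \frac{104 \sqrt{2}}{\sqrt{-12 - 74}} + \frac{32876}{3} = \frac{104 \sqrt{2}}{i \sqrt{86}} + \frac{32876}{3} = 104 \sqrt{2} \left(- \frac{i \sqrt{86}}{86}\right) + \frac{32876}{3} = - \frac{104 i \sqrt{43}}{43} + \frac{32876}{3} = \frac{32876}{3} - \frac{104 i \sqrt{43}}{43}$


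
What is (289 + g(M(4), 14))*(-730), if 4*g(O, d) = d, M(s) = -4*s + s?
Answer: -213525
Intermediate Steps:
M(s) = -3*s
g(O, d) = d/4
(289 + g(M(4), 14))*(-730) = (289 + (¼)*14)*(-730) = (289 + 7/2)*(-730) = (585/2)*(-730) = -213525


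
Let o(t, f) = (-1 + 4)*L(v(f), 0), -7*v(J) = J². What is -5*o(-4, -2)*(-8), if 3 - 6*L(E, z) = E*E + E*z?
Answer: 2620/49 ≈ 53.469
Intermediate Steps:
v(J) = -J²/7
L(E, z) = ½ - E²/6 - E*z/6 (L(E, z) = ½ - (E*E + E*z)/6 = ½ - (E² + E*z)/6 = ½ + (-E²/6 - E*z/6) = ½ - E²/6 - E*z/6)
o(t, f) = 3/2 - f⁴/98 (o(t, f) = (-1 + 4)*(½ - f⁴/49/6 - ⅙*(-f²/7)*0) = 3*(½ - f⁴/294 + 0) = 3*(½ - f⁴/294) = 3/2 - f⁴/98)
-5*o(-4, -2)*(-8) = -5*(3/2 - 1/98*(-2)⁴)*(-8) = -5*(3/2 - 1/98*16)*(-8) = -5*(3/2 - 8/49)*(-8) = -5*131/98*(-8) = -655/98*(-8) = 2620/49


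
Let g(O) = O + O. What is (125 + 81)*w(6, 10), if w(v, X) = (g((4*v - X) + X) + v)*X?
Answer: 111240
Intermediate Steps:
g(O) = 2*O
w(v, X) = 9*X*v (w(v, X) = (2*((4*v - X) + X) + v)*X = (2*((-X + 4*v) + X) + v)*X = (2*(4*v) + v)*X = (8*v + v)*X = (9*v)*X = 9*X*v)
(125 + 81)*w(6, 10) = (125 + 81)*(9*10*6) = 206*540 = 111240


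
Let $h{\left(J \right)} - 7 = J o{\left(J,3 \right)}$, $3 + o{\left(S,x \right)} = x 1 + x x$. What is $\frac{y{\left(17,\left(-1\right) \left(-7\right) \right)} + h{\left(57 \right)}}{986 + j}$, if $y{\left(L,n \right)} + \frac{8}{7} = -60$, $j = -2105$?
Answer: $- \frac{3212}{7833} \approx -0.41006$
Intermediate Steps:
$o{\left(S,x \right)} = -3 + x + x^{2}$ ($o{\left(S,x \right)} = -3 + \left(x 1 + x x\right) = -3 + \left(x + x^{2}\right) = -3 + x + x^{2}$)
$y{\left(L,n \right)} = - \frac{428}{7}$ ($y{\left(L,n \right)} = - \frac{8}{7} - 60 = - \frac{428}{7}$)
$h{\left(J \right)} = 7 + 9 J$ ($h{\left(J \right)} = 7 + J \left(-3 + 3 + 3^{2}\right) = 7 + J \left(-3 + 3 + 9\right) = 7 + J 9 = 7 + 9 J$)
$\frac{y{\left(17,\left(-1\right) \left(-7\right) \right)} + h{\left(57 \right)}}{986 + j} = \frac{- \frac{428}{7} + \left(7 + 9 \cdot 57\right)}{986 - 2105} = \frac{- \frac{428}{7} + \left(7 + 513\right)}{-1119} = \left(- \frac{428}{7} + 520\right) \left(- \frac{1}{1119}\right) = \frac{3212}{7} \left(- \frac{1}{1119}\right) = - \frac{3212}{7833}$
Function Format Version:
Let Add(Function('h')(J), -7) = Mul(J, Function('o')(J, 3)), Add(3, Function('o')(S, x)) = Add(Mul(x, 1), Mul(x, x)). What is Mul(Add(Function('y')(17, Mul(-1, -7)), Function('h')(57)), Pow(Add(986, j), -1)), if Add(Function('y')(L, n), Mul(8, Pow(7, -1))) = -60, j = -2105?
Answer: Rational(-3212, 7833) ≈ -0.41006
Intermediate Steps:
Function('o')(S, x) = Add(-3, x, Pow(x, 2)) (Function('o')(S, x) = Add(-3, Add(Mul(x, 1), Mul(x, x))) = Add(-3, Add(x, Pow(x, 2))) = Add(-3, x, Pow(x, 2)))
Function('y')(L, n) = Rational(-428, 7) (Function('y')(L, n) = Add(Rational(-8, 7), -60) = Rational(-428, 7))
Function('h')(J) = Add(7, Mul(9, J)) (Function('h')(J) = Add(7, Mul(J, Add(-3, 3, Pow(3, 2)))) = Add(7, Mul(J, Add(-3, 3, 9))) = Add(7, Mul(J, 9)) = Add(7, Mul(9, J)))
Mul(Add(Function('y')(17, Mul(-1, -7)), Function('h')(57)), Pow(Add(986, j), -1)) = Mul(Add(Rational(-428, 7), Add(7, Mul(9, 57))), Pow(Add(986, -2105), -1)) = Mul(Add(Rational(-428, 7), Add(7, 513)), Pow(-1119, -1)) = Mul(Add(Rational(-428, 7), 520), Rational(-1, 1119)) = Mul(Rational(3212, 7), Rational(-1, 1119)) = Rational(-3212, 7833)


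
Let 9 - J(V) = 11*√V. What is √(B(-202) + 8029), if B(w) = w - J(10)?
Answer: √(7818 + 11*√10) ≈ 88.616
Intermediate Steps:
J(V) = 9 - 11*√V
B(w) = -9 + w + 11*√10 (B(w) = w - (9 - 11*√10) = w + (-9 + 11*√10) = -9 + w + 11*√10)
√(B(-202) + 8029) = √((-9 - 202 + 11*√10) + 8029) = √((-211 + 11*√10) + 8029) = √(7818 + 11*√10)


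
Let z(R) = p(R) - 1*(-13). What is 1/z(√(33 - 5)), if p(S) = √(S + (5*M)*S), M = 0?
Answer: 1/(13 + √2*7^(¼)) ≈ 0.065358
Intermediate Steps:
p(S) = √S (p(S) = √(S + (5*0)*S) = √(S + 0*S) = √(S + 0) = √S)
z(R) = 13 + √R (z(R) = √R - 1*(-13) = √R + 13 = 13 + √R)
1/z(√(33 - 5)) = 1/(13 + √(√(33 - 5))) = 1/(13 + √(√28)) = 1/(13 + √(2*√7)) = 1/(13 + √2*7^(¼))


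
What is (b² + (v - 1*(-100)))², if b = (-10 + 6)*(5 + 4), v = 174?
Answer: 2464900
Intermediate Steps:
b = -36 (b = -4*9 = -36)
(b² + (v - 1*(-100)))² = ((-36)² + (174 - 1*(-100)))² = (1296 + (174 + 100))² = (1296 + 274)² = 1570² = 2464900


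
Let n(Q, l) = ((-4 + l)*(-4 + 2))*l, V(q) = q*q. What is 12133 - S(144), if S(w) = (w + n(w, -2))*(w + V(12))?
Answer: -22427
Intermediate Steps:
V(q) = q²
n(Q, l) = l*(8 - 2*l) (n(Q, l) = ((-4 + l)*(-2))*l = (8 - 2*l)*l = l*(8 - 2*l))
S(w) = (-24 + w)*(144 + w) (S(w) = (w + 2*(-2)*(4 - 1*(-2)))*(w + 12²) = (w + 2*(-2)*(4 + 2))*(w + 144) = (w + 2*(-2)*6)*(144 + w) = (w - 24)*(144 + w) = (-24 + w)*(144 + w))
12133 - S(144) = 12133 - (-3456 + 144² + 120*144) = 12133 - (-3456 + 20736 + 17280) = 12133 - 1*34560 = 12133 - 34560 = -22427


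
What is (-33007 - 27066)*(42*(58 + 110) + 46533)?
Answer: -3219251997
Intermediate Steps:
(-33007 - 27066)*(42*(58 + 110) + 46533) = -60073*(42*168 + 46533) = -60073*(7056 + 46533) = -60073*53589 = -3219251997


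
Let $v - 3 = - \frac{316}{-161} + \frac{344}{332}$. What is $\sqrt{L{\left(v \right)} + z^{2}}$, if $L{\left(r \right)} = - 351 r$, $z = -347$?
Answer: $\frac{\sqrt{21125409738202}}{13363} \approx 343.95$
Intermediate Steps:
$v = \frac{80163}{13363}$ ($v = 3 + \left(- \frac{316}{-161} + \frac{344}{332}\right) = 3 + \left(\left(-316\right) \left(- \frac{1}{161}\right) + 344 \cdot \frac{1}{332}\right) = 3 + \left(\frac{316}{161} + \frac{86}{83}\right) = 3 + \frac{40074}{13363} = \frac{80163}{13363} \approx 5.9989$)
$\sqrt{L{\left(v \right)} + z^{2}} = \sqrt{\left(-351\right) \frac{80163}{13363} + \left(-347\right)^{2}} = \sqrt{- \frac{28137213}{13363} + 120409} = \sqrt{\frac{1580888254}{13363}} = \frac{\sqrt{21125409738202}}{13363}$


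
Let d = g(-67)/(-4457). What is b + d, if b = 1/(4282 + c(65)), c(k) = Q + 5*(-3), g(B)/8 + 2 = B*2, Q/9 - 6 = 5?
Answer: 4754665/19459262 ≈ 0.24434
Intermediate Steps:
Q = 99 (Q = 54 + 9*5 = 54 + 45 = 99)
g(B) = -16 + 16*B (g(B) = -16 + 8*(B*2) = -16 + 8*(2*B) = -16 + 16*B)
d = 1088/4457 (d = (-16 + 16*(-67))/(-4457) = (-16 - 1072)*(-1/4457) = -1088*(-1/4457) = 1088/4457 ≈ 0.24411)
c(k) = 84 (c(k) = 99 + 5*(-3) = 99 - 15 = 84)
b = 1/4366 (b = 1/(4282 + 84) = 1/4366 ≈ 0.00022904)
b + d = 1/4366 + 1088/4457 = 4754665/19459262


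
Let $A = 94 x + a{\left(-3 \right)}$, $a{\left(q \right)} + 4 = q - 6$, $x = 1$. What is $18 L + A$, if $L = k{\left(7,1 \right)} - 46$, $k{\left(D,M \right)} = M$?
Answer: $-729$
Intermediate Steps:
$a{\left(q \right)} = -10 + q$ ($a{\left(q \right)} = -4 + \left(q - 6\right) = -4 + \left(-6 + q\right) = -10 + q$)
$L = -45$ ($L = 1 - 46 = -45$)
$A = 81$ ($A = 94 \cdot 1 - 13 = 94 - 13 = 81$)
$18 L + A = 18 \left(-45\right) + 81 = -810 + 81 = -729$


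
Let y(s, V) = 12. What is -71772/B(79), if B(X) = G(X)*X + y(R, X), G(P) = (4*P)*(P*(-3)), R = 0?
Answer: 5981/493038 ≈ 0.012131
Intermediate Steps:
G(P) = -12*P**2 (G(P) = (4*P)*(-3*P) = -12*P**2)
B(X) = 12 - 12*X**3 (B(X) = (-12*X**2)*X + 12 = -12*X**3 + 12 = 12 - 12*X**3)
-71772/B(79) = -71772/(12 - 12*79**3) = -71772/(12 - 12*493039) = -71772/(12 - 5916468) = -71772/(-5916456) = -71772*(-1/5916456) = 5981/493038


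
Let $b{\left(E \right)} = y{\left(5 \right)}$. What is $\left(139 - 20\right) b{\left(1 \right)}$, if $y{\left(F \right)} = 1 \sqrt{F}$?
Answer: $119 \sqrt{5} \approx 266.09$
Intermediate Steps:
$y{\left(F \right)} = \sqrt{F}$
$b{\left(E \right)} = \sqrt{5}$
$\left(139 - 20\right) b{\left(1 \right)} = \left(139 - 20\right) \sqrt{5} = 119 \sqrt{5}$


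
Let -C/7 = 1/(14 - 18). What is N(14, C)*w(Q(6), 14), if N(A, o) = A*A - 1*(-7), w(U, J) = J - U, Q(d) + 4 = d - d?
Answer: 3654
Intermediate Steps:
C = 7/4 (C = -7/(14 - 18) = -7/(-4) = -7*(-1/4) = 7/4 ≈ 1.7500)
Q(d) = -4 (Q(d) = -4 + (d - d) = -4 + 0 = -4)
N(A, o) = 7 + A**2 (N(A, o) = A**2 + 7 = 7 + A**2)
N(14, C)*w(Q(6), 14) = (7 + 14**2)*(14 - 1*(-4)) = (7 + 196)*(14 + 4) = 203*18 = 3654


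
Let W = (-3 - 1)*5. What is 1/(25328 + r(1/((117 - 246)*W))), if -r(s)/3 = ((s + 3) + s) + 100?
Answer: 430/10758169 ≈ 3.9970e-5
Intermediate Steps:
W = -20 (W = -4*5 = -20)
r(s) = -309 - 6*s (r(s) = -3*(((s + 3) + s) + 100) = -3*(((3 + s) + s) + 100) = -3*((3 + 2*s) + 100) = -3*(103 + 2*s) = -309 - 6*s)
1/(25328 + r(1/((117 - 246)*W))) = 1/(25328 + (-309 - 6/((117 - 246)*(-20)))) = 1/(25328 + (-309 - 6*(-1)/((-129)*20))) = 1/(25328 + (-309 - (-2)*(-1)/(43*20))) = 1/(25328 + (-309 - 6*1/2580)) = 1/(25328 + (-309 - 1/430)) = 1/(25328 - 132871/430) = 1/(10758169/430) = 430/10758169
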